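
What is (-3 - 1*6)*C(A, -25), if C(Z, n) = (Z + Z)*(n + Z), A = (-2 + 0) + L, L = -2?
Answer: -2088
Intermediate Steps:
A = -4 (A = (-2 + 0) - 2 = -2 - 2 = -4)
C(Z, n) = 2*Z*(Z + n) (C(Z, n) = (2*Z)*(Z + n) = 2*Z*(Z + n))
(-3 - 1*6)*C(A, -25) = (-3 - 1*6)*(2*(-4)*(-4 - 25)) = (-3 - 6)*(2*(-4)*(-29)) = -9*232 = -2088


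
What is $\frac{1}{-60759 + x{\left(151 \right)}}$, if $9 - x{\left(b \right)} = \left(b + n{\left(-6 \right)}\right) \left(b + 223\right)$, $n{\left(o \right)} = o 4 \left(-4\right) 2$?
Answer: $- \frac{1}{189032} \approx -5.2901 \cdot 10^{-6}$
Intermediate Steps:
$n{\left(o \right)} = - 32 o$ ($n{\left(o \right)} = o \left(\left(-16\right) 2\right) = o \left(-32\right) = - 32 o$)
$x{\left(b \right)} = 9 - \left(192 + b\right) \left(223 + b\right)$ ($x{\left(b \right)} = 9 - \left(b - -192\right) \left(b + 223\right) = 9 - \left(b + 192\right) \left(223 + b\right) = 9 - \left(192 + b\right) \left(223 + b\right)$)
$\frac{1}{-60759 + x{\left(151 \right)}} = \frac{1}{-60759 - 128273} = \frac{1}{-189032} = - \frac{1}{189032}$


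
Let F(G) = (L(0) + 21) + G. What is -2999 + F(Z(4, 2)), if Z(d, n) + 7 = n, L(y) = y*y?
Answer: -2983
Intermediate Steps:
L(y) = y²
Z(d, n) = -7 + n
F(G) = 21 + G (F(G) = (0² + 21) + G = (0 + 21) + G = 21 + G)
-2999 + F(Z(4, 2)) = -2999 + (21 + (-7 + 2)) = -2999 + (21 - 5) = -2999 + 16 = -2983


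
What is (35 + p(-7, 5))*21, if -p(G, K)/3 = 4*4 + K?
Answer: -588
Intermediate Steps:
p(G, K) = -48 - 3*K (p(G, K) = -3*(4*4 + K) = -3*(16 + K) = -48 - 3*K)
(35 + p(-7, 5))*21 = (35 + (-48 - 3*5))*21 = (35 + (-48 - 15))*21 = (35 - 63)*21 = -28*21 = -588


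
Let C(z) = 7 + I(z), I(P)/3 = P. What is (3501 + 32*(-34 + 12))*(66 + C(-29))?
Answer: -39158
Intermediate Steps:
I(P) = 3*P
C(z) = 7 + 3*z
(3501 + 32*(-34 + 12))*(66 + C(-29)) = (3501 + 32*(-34 + 12))*(66 + (7 + 3*(-29))) = (3501 + 32*(-22))*(66 + (7 - 87)) = (3501 - 704)*(66 - 80) = 2797*(-14) = -39158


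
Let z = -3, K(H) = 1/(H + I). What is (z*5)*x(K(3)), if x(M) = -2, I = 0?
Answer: 30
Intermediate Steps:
K(H) = 1/H (K(H) = 1/(H + 0) = 1/H)
(z*5)*x(K(3)) = -3*5*(-2) = -15*(-2) = 30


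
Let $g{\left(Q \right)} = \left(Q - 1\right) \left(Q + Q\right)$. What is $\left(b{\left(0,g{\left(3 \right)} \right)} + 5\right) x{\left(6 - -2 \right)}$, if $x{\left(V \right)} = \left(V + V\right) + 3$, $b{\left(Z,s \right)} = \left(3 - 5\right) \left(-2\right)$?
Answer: $171$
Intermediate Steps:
$g{\left(Q \right)} = 2 Q \left(-1 + Q\right)$ ($g{\left(Q \right)} = \left(-1 + Q\right) 2 Q = 2 Q \left(-1 + Q\right)$)
$b{\left(Z,s \right)} = 4$ ($b{\left(Z,s \right)} = \left(-2\right) \left(-2\right) = 4$)
$x{\left(V \right)} = 3 + 2 V$ ($x{\left(V \right)} = 2 V + 3 = 3 + 2 V$)
$\left(b{\left(0,g{\left(3 \right)} \right)} + 5\right) x{\left(6 - -2 \right)} = \left(4 + 5\right) \left(3 + 2 \left(6 - -2\right)\right) = 9 \left(3 + 2 \left(6 + 2\right)\right) = 9 \left(3 + 2 \cdot 8\right) = 9 \left(3 + 16\right) = 9 \cdot 19 = 171$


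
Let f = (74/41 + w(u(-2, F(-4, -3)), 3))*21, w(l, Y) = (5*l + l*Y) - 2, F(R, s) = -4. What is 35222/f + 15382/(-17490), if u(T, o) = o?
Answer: -38914747/734580 ≈ -52.976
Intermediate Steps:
w(l, Y) = -2 + 5*l + Y*l (w(l, Y) = (5*l + Y*l) - 2 = -2 + 5*l + Y*l)
f = -27720/41 (f = (74/41 + (-2 + 5*(-4) + 3*(-4)))*21 = (74*(1/41) + (-2 - 20 - 12))*21 = (74/41 - 34)*21 = -1320/41*21 = -27720/41 ≈ -676.10)
35222/f + 15382/(-17490) = 35222/(-27720/41) + 15382/(-17490) = 35222*(-41/27720) + 15382*(-1/17490) = -65641/1260 - 7691/8745 = -38914747/734580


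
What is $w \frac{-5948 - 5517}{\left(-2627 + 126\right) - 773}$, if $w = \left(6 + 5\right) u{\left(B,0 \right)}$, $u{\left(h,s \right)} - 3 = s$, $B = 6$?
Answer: $\frac{378345}{3274} \approx 115.56$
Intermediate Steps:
$u{\left(h,s \right)} = 3 + s$
$w = 33$ ($w = \left(6 + 5\right) \left(3 + 0\right) = 11 \cdot 3 = 33$)
$w \frac{-5948 - 5517}{\left(-2627 + 126\right) - 773} = 33 \frac{-5948 - 5517}{\left(-2627 + 126\right) - 773} = 33 \left(- \frac{11465}{-2501 - 773}\right) = 33 \left(- \frac{11465}{-3274}\right) = 33 \left(\left(-11465\right) \left(- \frac{1}{3274}\right)\right) = 33 \cdot \frac{11465}{3274} = \frac{378345}{3274}$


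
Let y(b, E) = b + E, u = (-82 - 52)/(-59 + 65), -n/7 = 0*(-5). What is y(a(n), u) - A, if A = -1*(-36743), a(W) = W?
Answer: -110296/3 ≈ -36765.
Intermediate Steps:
n = 0 (n = -0*(-5) = -7*0 = 0)
u = -67/3 (u = -134/6 = -134*⅙ = -67/3 ≈ -22.333)
A = 36743
y(b, E) = E + b
y(a(n), u) - A = (-67/3 + 0) - 1*36743 = -67/3 - 36743 = -110296/3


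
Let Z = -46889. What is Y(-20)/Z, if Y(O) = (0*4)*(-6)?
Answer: 0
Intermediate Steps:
Y(O) = 0 (Y(O) = 0*(-6) = 0)
Y(-20)/Z = 0/(-46889) = 0*(-1/46889) = 0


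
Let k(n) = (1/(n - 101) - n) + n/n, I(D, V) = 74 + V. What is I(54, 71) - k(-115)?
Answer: 6265/216 ≈ 29.005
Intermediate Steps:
k(n) = 1 + 1/(-101 + n) - n (k(n) = (1/(-101 + n) - n) + 1 = 1 + 1/(-101 + n) - n)
I(54, 71) - k(-115) = (74 + 71) - (-100 - 1*(-115)**2 + 102*(-115))/(-101 - 115) = 145 - (-100 - 1*13225 - 11730)/(-216) = 145 - (-1)*(-100 - 13225 - 11730)/216 = 145 - (-1)*(-25055)/216 = 145 - 1*25055/216 = 145 - 25055/216 = 6265/216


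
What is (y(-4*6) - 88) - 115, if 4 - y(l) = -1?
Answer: -198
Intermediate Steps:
y(l) = 5 (y(l) = 4 - 1*(-1) = 4 + 1 = 5)
(y(-4*6) - 88) - 115 = (5 - 88) - 115 = -83 - 115 = -198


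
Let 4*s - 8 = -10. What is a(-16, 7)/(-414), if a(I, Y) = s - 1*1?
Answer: 1/276 ≈ 0.0036232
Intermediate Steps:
s = -½ (s = 2 + (¼)*(-10) = 2 - 5/2 = -½ ≈ -0.50000)
a(I, Y) = -3/2 (a(I, Y) = -½ - 1*1 = -½ - 1 = -3/2)
a(-16, 7)/(-414) = -3/2/(-414) = -3/2*(-1/414) = 1/276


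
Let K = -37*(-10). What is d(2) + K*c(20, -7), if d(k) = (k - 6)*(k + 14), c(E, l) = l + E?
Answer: 4746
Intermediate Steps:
c(E, l) = E + l
K = 370
d(k) = (-6 + k)*(14 + k)
d(2) + K*c(20, -7) = (-84 + 2² + 8*2) + 370*(20 - 7) = (-84 + 4 + 16) + 370*13 = -64 + 4810 = 4746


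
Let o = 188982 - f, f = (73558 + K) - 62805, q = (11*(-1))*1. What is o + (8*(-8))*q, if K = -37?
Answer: 178970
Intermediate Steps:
q = -11 (q = -11*1 = -11)
f = 10716 (f = (73558 - 37) - 62805 = 73521 - 62805 = 10716)
o = 178266 (o = 188982 - 1*10716 = 188982 - 10716 = 178266)
o + (8*(-8))*q = 178266 + (8*(-8))*(-11) = 178266 - 64*(-11) = 178266 + 704 = 178970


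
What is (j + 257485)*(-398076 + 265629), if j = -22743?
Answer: -31090873674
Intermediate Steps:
(j + 257485)*(-398076 + 265629) = (-22743 + 257485)*(-398076 + 265629) = 234742*(-132447) = -31090873674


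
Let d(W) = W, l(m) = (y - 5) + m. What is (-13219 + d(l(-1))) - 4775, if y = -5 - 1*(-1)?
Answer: -18004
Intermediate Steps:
y = -4 (y = -5 + 1 = -4)
l(m) = -9 + m (l(m) = (-4 - 5) + m = -9 + m)
(-13219 + d(l(-1))) - 4775 = (-13219 + (-9 - 1)) - 4775 = (-13219 - 10) - 4775 = -13229 - 4775 = -18004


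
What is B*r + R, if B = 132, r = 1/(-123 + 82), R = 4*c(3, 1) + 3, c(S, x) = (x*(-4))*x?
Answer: -665/41 ≈ -16.220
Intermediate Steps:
c(S, x) = -4*x² (c(S, x) = (-4*x)*x = -4*x²)
R = -13 (R = 4*(-4*1²) + 3 = 4*(-4*1) + 3 = 4*(-4) + 3 = -16 + 3 = -13)
r = -1/41 (r = 1/(-41) = -1/41 ≈ -0.024390)
B*r + R = 132*(-1/41) - 13 = -132/41 - 13 = -665/41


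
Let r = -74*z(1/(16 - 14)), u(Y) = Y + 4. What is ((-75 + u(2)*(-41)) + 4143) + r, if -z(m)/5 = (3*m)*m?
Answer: 8199/2 ≈ 4099.5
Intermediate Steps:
u(Y) = 4 + Y
z(m) = -15*m² (z(m) = -5*3*m*m = -15*m²)
r = 555/2 (r = -(-1110)*(1/(16 - 14))² = -(-1110)*(1/2)² = -(-1110)*(½)² = -(-1110)/4 = -74*(-15/4) = 555/2 ≈ 277.50)
((-75 + u(2)*(-41)) + 4143) + r = ((-75 + (4 + 2)*(-41)) + 4143) + 555/2 = ((-75 + 6*(-41)) + 4143) + 555/2 = ((-75 - 246) + 4143) + 555/2 = (-321 + 4143) + 555/2 = 3822 + 555/2 = 8199/2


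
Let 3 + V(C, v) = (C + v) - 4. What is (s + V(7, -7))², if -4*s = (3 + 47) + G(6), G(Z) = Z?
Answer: 441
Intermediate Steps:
V(C, v) = -7 + C + v (V(C, v) = -3 + ((C + v) - 4) = -3 + (-4 + C + v) = -7 + C + v)
s = -14 (s = -((3 + 47) + 6)/4 = -(50 + 6)/4 = -¼*56 = -14)
(s + V(7, -7))² = (-14 + (-7 + 7 - 7))² = (-14 - 7)² = (-21)² = 441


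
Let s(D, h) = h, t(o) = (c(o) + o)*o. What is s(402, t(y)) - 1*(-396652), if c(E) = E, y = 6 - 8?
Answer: 396660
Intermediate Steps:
y = -2
t(o) = 2*o² (t(o) = (o + o)*o = (2*o)*o = 2*o²)
s(402, t(y)) - 1*(-396652) = 2*(-2)² - 1*(-396652) = 2*4 + 396652 = 8 + 396652 = 396660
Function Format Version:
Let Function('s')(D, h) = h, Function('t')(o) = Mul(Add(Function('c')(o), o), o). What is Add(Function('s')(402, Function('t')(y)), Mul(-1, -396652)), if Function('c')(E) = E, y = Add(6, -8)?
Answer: 396660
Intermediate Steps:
y = -2
Function('t')(o) = Mul(2, Pow(o, 2)) (Function('t')(o) = Mul(Add(o, o), o) = Mul(Mul(2, o), o) = Mul(2, Pow(o, 2)))
Add(Function('s')(402, Function('t')(y)), Mul(-1, -396652)) = Add(Mul(2, Pow(-2, 2)), Mul(-1, -396652)) = Add(Mul(2, 4), 396652) = Add(8, 396652) = 396660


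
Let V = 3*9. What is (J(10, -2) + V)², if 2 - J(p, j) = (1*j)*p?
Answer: 2401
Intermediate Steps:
V = 27
J(p, j) = 2 - j*p (J(p, j) = 2 - 1*j*p = 2 - j*p)
(J(10, -2) + V)² = ((2 - 1*(-2)*10) + 27)² = ((2 + 20) + 27)² = (22 + 27)² = 49² = 2401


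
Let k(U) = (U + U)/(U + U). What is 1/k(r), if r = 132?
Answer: 1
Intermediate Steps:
k(U) = 1 (k(U) = (2*U)/((2*U)) = (2*U)*(1/(2*U)) = 1)
1/k(r) = 1/1 = 1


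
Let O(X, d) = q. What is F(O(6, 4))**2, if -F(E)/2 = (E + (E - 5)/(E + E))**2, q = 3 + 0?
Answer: 16384/81 ≈ 202.27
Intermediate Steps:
q = 3
O(X, d) = 3
F(E) = -2*(E + (-5 + E)/(2*E))**2 (F(E) = -2*(E + (E - 5)/(E + E))**2 = -2*(E + (-5 + E)/((2*E)))**2 = -2*(E + (-5 + E)*(1/(2*E)))**2 = -2*(E + (-5 + E)/(2*E))**2)
F(O(6, 4))**2 = (-1/2*(-5 + 3 + 2*3**2)**2/3**2)**2 = (-1/2*1/9*(-5 + 3 + 2*9)**2)**2 = (-1/2*1/9*(-5 + 3 + 18)**2)**2 = (-1/2*1/9*16**2)**2 = (-1/2*1/9*256)**2 = (-128/9)**2 = 16384/81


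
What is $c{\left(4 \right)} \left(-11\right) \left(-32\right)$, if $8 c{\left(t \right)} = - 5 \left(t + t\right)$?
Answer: $-1760$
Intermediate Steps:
$c{\left(t \right)} = - \frac{5 t}{4}$ ($c{\left(t \right)} = \frac{\left(-5\right) \left(t + t\right)}{8} = \frac{\left(-5\right) 2 t}{8} = \frac{\left(-10\right) t}{8} = - \frac{5 t}{4}$)
$c{\left(4 \right)} \left(-11\right) \left(-32\right) = \left(- \frac{5}{4}\right) 4 \left(-11\right) \left(-32\right) = \left(-5\right) \left(-11\right) \left(-32\right) = 55 \left(-32\right) = -1760$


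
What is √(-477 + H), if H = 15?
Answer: I*√462 ≈ 21.494*I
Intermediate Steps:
√(-477 + H) = √(-477 + 15) = √(-462) = I*√462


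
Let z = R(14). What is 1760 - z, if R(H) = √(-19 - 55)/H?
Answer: 1760 - I*√74/14 ≈ 1760.0 - 0.61445*I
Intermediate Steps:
R(H) = I*√74/H (R(H) = √(-74)/H = (I*√74)/H = I*√74/H)
z = I*√74/14 ≈ 0.61445*I
1760 - z = 1760 - I*√74/14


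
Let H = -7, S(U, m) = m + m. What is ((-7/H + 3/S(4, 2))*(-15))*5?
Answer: -525/4 ≈ -131.25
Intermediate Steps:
S(U, m) = 2*m
((-7/H + 3/S(4, 2))*(-15))*5 = ((-7/(-7) + 3/((2*2)))*(-15))*5 = ((-7*(-⅐) + 3/4)*(-15))*5 = ((1 + 3*(¼))*(-15))*5 = ((1 + ¾)*(-15))*5 = ((7/4)*(-15))*5 = -105/4*5 = -525/4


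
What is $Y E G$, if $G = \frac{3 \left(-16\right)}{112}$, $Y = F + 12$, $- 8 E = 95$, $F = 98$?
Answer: $\frac{15675}{28} \approx 559.82$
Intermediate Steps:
$E = - \frac{95}{8}$ ($E = \left(- \frac{1}{8}\right) 95 = - \frac{95}{8} \approx -11.875$)
$Y = 110$ ($Y = 98 + 12 = 110$)
$G = - \frac{3}{7}$ ($G = \left(-48\right) \frac{1}{112} = - \frac{3}{7} \approx -0.42857$)
$Y E G = 110 \left(- \frac{95}{8}\right) \left(- \frac{3}{7}\right) = \left(- \frac{5225}{4}\right) \left(- \frac{3}{7}\right) = \frac{15675}{28}$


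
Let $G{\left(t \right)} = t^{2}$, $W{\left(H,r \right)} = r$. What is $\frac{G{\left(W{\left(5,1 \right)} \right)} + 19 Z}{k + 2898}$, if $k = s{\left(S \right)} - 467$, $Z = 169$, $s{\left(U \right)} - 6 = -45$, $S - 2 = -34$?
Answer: $\frac{803}{598} \approx 1.3428$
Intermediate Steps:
$S = -32$ ($S = 2 - 34 = -32$)
$s{\left(U \right)} = -39$ ($s{\left(U \right)} = 6 - 45 = -39$)
$k = -506$ ($k = -39 - 467 = -506$)
$\frac{G{\left(W{\left(5,1 \right)} \right)} + 19 Z}{k + 2898} = \frac{1^{2} + 19 \cdot 169}{-506 + 2898} = \frac{1 + 3211}{2392} = 3212 \cdot \frac{1}{2392} = \frac{803}{598}$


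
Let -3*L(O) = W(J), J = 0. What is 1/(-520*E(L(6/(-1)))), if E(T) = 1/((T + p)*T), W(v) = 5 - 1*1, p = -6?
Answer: -11/585 ≈ -0.018803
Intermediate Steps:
W(v) = 4 (W(v) = 5 - 1 = 4)
L(O) = -4/3 (L(O) = -1/3*4 = -4/3)
E(T) = 1/(T*(-6 + T)) (E(T) = 1/((T - 6)*T) = 1/((-6 + T)*T) = 1/(T*(-6 + T)))
1/(-520*E(L(6/(-1)))) = 1/(-520/((-4/3)*(-6 - 4/3))) = 1/(-(-390)/(-22/3)) = 1/(-(-390)*(-3)/22) = 1/(-520*9/88) = 1/(-585/11) = -11/585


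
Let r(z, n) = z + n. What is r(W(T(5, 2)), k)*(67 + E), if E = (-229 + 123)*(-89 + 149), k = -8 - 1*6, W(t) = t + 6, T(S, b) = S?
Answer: 18879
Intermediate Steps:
W(t) = 6 + t
k = -14 (k = -8 - 6 = -14)
r(z, n) = n + z
E = -6360 (E = -106*60 = -6360)
r(W(T(5, 2)), k)*(67 + E) = (-14 + (6 + 5))*(67 - 6360) = (-14 + 11)*(-6293) = -3*(-6293) = 18879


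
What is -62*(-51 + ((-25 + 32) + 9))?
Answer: 2170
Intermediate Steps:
-62*(-51 + ((-25 + 32) + 9)) = -62*(-51 + (7 + 9)) = -62*(-51 + 16) = -62*(-35) = 2170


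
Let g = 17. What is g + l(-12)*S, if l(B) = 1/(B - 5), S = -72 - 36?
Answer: 397/17 ≈ 23.353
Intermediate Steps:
S = -108
l(B) = 1/(-5 + B)
g + l(-12)*S = 17 - 108/(-5 - 12) = 17 - 108/(-17) = 17 - 1/17*(-108) = 17 + 108/17 = 397/17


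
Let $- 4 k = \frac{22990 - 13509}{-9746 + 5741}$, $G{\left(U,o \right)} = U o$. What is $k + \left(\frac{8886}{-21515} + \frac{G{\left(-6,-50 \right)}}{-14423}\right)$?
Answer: $\frac{157097665577}{994235947380} \approx 0.15801$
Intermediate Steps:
$k = \frac{9481}{16020}$ ($k = - \frac{\left(22990 - 13509\right) \frac{1}{-9746 + 5741}}{4} = - \frac{9481 \frac{1}{-4005}}{4} = - \frac{9481 \left(- \frac{1}{4005}\right)}{4} = \left(- \frac{1}{4}\right) \left(- \frac{9481}{4005}\right) = \frac{9481}{16020} \approx 0.59182$)
$k + \left(\frac{8886}{-21515} + \frac{G{\left(-6,-50 \right)}}{-14423}\right) = \frac{9481}{16020} + \left(\frac{8886}{-21515} + \frac{\left(-6\right) \left(-50\right)}{-14423}\right) = \frac{9481}{16020} + \left(8886 \left(- \frac{1}{21515}\right) + 300 \left(- \frac{1}{14423}\right)\right) = \frac{9481}{16020} - \frac{134617278}{310310845} = \frac{157097665577}{994235947380}$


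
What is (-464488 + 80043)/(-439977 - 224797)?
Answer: 384445/664774 ≈ 0.57831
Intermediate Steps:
(-464488 + 80043)/(-439977 - 224797) = -384445/(-664774) = -384445*(-1/664774) = 384445/664774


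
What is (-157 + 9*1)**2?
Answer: 21904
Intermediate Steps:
(-157 + 9*1)**2 = (-157 + 9)**2 = (-148)**2 = 21904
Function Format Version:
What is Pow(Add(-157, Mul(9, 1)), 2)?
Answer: 21904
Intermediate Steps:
Pow(Add(-157, Mul(9, 1)), 2) = Pow(Add(-157, 9), 2) = Pow(-148, 2) = 21904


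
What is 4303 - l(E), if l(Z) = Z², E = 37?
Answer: 2934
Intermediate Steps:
4303 - l(E) = 4303 - 1*37² = 4303 - 1*1369 = 4303 - 1369 = 2934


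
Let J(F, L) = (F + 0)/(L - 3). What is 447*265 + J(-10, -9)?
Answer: 710735/6 ≈ 1.1846e+5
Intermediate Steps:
J(F, L) = F/(-3 + L)
447*265 + J(-10, -9) = 447*265 - 10/(-3 - 9) = 118455 - 10/(-12) = 118455 - 10*(-1/12) = 118455 + ⅚ = 710735/6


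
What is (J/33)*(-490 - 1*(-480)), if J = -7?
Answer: 70/33 ≈ 2.1212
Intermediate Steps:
(J/33)*(-490 - 1*(-480)) = (-7/33)*(-490 - 1*(-480)) = (-7*1/33)*(-490 + 480) = -7/33*(-10) = 70/33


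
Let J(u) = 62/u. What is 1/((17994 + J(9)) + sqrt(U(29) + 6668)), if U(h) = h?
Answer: 1458072/26246049607 - 81*sqrt(6697)/26246049607 ≈ 5.5301e-5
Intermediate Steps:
1/((17994 + J(9)) + sqrt(U(29) + 6668)) = 1/((17994 + 62/9) + sqrt(29 + 6668)) = 1/((17994 + 62*(1/9)) + sqrt(6697)) = 1/((17994 + 62/9) + sqrt(6697)) = 1/(162008/9 + sqrt(6697))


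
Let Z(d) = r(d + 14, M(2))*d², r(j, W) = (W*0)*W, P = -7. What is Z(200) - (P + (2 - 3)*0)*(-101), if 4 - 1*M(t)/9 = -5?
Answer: -707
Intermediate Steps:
M(t) = 81 (M(t) = 36 - 9*(-5) = 36 + 45 = 81)
r(j, W) = 0 (r(j, W) = 0*W = 0)
Z(d) = 0 (Z(d) = 0*d² = 0)
Z(200) - (P + (2 - 3)*0)*(-101) = 0 - (-7 + (2 - 3)*0)*(-101) = 0 - (-7 - 1*0)*(-101) = 0 - (-7 + 0)*(-101) = 0 - (-7)*(-101) = 0 - 1*707 = 0 - 707 = -707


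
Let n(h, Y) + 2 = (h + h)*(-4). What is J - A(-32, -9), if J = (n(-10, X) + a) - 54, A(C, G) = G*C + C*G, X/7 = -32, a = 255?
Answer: -297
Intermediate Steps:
X = -224 (X = 7*(-32) = -224)
n(h, Y) = -2 - 8*h (n(h, Y) = -2 + (h + h)*(-4) = -2 + (2*h)*(-4) = -2 - 8*h)
A(C, G) = 2*C*G (A(C, G) = C*G + C*G = 2*C*G)
J = 279 (J = ((-2 - 8*(-10)) + 255) - 54 = ((-2 + 80) + 255) - 54 = (78 + 255) - 54 = 333 - 54 = 279)
J - A(-32, -9) = 279 - 2*(-32)*(-9) = 279 - 1*576 = 279 - 576 = -297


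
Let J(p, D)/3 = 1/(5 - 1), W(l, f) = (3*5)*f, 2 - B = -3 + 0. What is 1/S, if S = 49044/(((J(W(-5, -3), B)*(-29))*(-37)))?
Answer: 1073/65392 ≈ 0.016409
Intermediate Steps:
B = 5 (B = 2 - (-3 + 0) = 2 - 1*(-3) = 2 + 3 = 5)
W(l, f) = 15*f
J(p, D) = ¾ (J(p, D) = 3/(5 - 1) = 3/4 = 3*(¼) = ¾)
S = 65392/1073 (S = 49044/((((¾)*(-29))*(-37))) = 49044/((-87/4*(-37))) = 49044/(3219/4) = 49044*(4/3219) = 65392/1073 ≈ 60.943)
1/S = 1/(65392/1073) = 1073/65392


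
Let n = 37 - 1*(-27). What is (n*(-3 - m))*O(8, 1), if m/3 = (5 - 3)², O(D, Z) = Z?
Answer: -960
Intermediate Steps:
m = 12 (m = 3*(5 - 3)² = 3*2² = 3*4 = 12)
n = 64 (n = 37 + 27 = 64)
(n*(-3 - m))*O(8, 1) = (64*(-3 - 1*12))*1 = (64*(-3 - 12))*1 = (64*(-15))*1 = -960*1 = -960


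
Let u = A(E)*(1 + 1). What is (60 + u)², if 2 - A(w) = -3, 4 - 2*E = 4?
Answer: 4900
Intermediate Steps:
E = 0 (E = 2 - ½*4 = 2 - 2 = 0)
A(w) = 5 (A(w) = 2 - 1*(-3) = 2 + 3 = 5)
u = 10 (u = 5*(1 + 1) = 5*2 = 10)
(60 + u)² = (60 + 10)² = 70² = 4900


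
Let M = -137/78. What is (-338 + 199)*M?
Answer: 19043/78 ≈ 244.14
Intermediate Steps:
M = -137/78 (M = -137*1/78 = -137/78 ≈ -1.7564)
(-338 + 199)*M = (-338 + 199)*(-137/78) = -139*(-137/78) = 19043/78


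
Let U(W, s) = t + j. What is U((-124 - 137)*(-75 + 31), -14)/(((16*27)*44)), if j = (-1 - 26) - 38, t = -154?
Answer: -73/6336 ≈ -0.011521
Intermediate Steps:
j = -65 (j = -27 - 38 = -65)
U(W, s) = -219 (U(W, s) = -154 - 65 = -219)
U((-124 - 137)*(-75 + 31), -14)/(((16*27)*44)) = -219/((16*27)*44) = -219/(432*44) = -219/19008 = -219*1/19008 = -73/6336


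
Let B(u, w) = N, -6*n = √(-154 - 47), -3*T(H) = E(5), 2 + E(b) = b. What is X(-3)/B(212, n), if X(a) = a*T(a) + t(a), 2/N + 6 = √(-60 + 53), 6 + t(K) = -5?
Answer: 24 - 4*I*√7 ≈ 24.0 - 10.583*I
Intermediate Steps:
E(b) = -2 + b
t(K) = -11 (t(K) = -6 - 5 = -11)
T(H) = -1 (T(H) = -(-2 + 5)/3 = -⅓*3 = -1)
N = 2/(-6 + I*√7) (N = 2/(-6 + √(-60 + 53)) = 2/(-6 + √(-7)) = 2/(-6 + I*√7) ≈ -0.27907 - 0.12306*I)
n = -I*√201/6 (n = -√(-154 - 47)/6 = -I*√201/6 ≈ -2.3629*I)
X(a) = -11 - a (X(a) = a*(-1) - 11 = -a - 11 = -11 - a)
B(u, w) = -12/43 - 2*I*√7/43
X(-3)/B(212, n) = (-11 - 1*(-3))/(-12/43 - 2*I*√7/43) = (-11 + 3)/(-12/43 - 2*I*√7/43) = -8/(-12/43 - 2*I*√7/43)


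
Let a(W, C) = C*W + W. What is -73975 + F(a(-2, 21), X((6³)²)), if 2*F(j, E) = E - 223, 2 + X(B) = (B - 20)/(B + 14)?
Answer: -3457640307/46670 ≈ -74087.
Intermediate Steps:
a(W, C) = W + C*W
X(B) = -2 + (-20 + B)/(14 + B) (X(B) = -2 + (B - 20)/(B + 14) = -2 + (-20 + B)/(14 + B))
F(j, E) = -223/2 + E/2 (F(j, E) = (E - 223)/2 = (-223 + E)/2 = -223/2 + E/2)
-73975 + F(a(-2, 21), X((6³)²)) = -73975 + (-223/2 + ((-48 - (6³)²)/(14 + (6³)²))/2) = -73975 + (-223/2 + ((-48 - 1*216²)/(14 + 216²))/2) = -73975 + (-223/2 + ((-48 - 1*46656)/(14 + 46656))/2) = -73975 + (-223/2 + ((-48 - 46656)/46670)/2) = -73975 + (-223/2 + ((1/46670)*(-46704))/2) = -73975 + (-223/2 + (½)*(-23352/23335)) = -73975 + (-223/2 - 11676/23335) = -73975 - 5227057/46670 = -3457640307/46670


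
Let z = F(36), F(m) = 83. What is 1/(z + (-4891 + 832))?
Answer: -1/3976 ≈ -0.00025151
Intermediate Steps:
z = 83
1/(z + (-4891 + 832)) = 1/(83 + (-4891 + 832)) = 1/(83 - 4059) = 1/(-3976) = -1/3976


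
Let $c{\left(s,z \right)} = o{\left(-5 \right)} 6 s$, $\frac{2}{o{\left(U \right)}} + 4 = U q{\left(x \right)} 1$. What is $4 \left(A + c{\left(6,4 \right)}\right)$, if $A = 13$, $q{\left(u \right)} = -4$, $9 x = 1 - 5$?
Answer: $70$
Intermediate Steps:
$x = - \frac{4}{9}$ ($x = \frac{1 - 5}{9} = \frac{1}{9} \left(-4\right) = - \frac{4}{9} \approx -0.44444$)
$o{\left(U \right)} = \frac{2}{-4 - 4 U}$ ($o{\left(U \right)} = \frac{2}{-4 + U \left(-4\right) 1} = \frac{2}{-4 + - 4 U 1} = \frac{2}{-4 - 4 U}$)
$c{\left(s,z \right)} = \frac{3 s}{4}$ ($c{\left(s,z \right)} = \frac{1}{2 \left(-1 - -5\right)} 6 s = \frac{1}{2 \left(-1 + 5\right)} 6 s = \frac{1}{2 \cdot 4} \cdot 6 s = \frac{1}{2} \cdot \frac{1}{4} \cdot 6 s = \frac{1}{8} \cdot 6 s = \frac{3 s}{4}$)
$4 \left(A + c{\left(6,4 \right)}\right) = 4 \left(13 + \frac{3}{4} \cdot 6\right) = 4 \left(13 + \frac{9}{2}\right) = 4 \cdot \frac{35}{2} = 70$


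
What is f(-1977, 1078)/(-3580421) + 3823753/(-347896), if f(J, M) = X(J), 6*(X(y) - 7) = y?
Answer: -13690533343553/1245614144216 ≈ -10.991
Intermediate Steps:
X(y) = 7 + y/6
f(J, M) = 7 + J/6
f(-1977, 1078)/(-3580421) + 3823753/(-347896) = (7 + (1/6)*(-1977))/(-3580421) + 3823753/(-347896) = (7 - 659/2)*(-1/3580421) + 3823753*(-1/347896) = -645/2*(-1/3580421) - 3823753/347896 = 645/7160842 - 3823753/347896 = -13690533343553/1245614144216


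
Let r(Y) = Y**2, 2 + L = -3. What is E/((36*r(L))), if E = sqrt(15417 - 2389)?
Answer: sqrt(3257)/450 ≈ 0.12682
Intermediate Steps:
L = -5 (L = -2 - 3 = -5)
E = 2*sqrt(3257) (E = sqrt(13028) = 2*sqrt(3257) ≈ 114.14)
E/((36*r(L))) = (2*sqrt(3257))/((36*(-5)**2)) = (2*sqrt(3257))/((36*25)) = (2*sqrt(3257))/900 = (2*sqrt(3257))*(1/900) = sqrt(3257)/450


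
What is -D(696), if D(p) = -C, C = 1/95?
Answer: 1/95 ≈ 0.010526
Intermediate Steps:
C = 1/95 ≈ 0.010526
D(p) = -1/95 (D(p) = -1*1/95 = -1/95)
-D(696) = -1*(-1/95) = 1/95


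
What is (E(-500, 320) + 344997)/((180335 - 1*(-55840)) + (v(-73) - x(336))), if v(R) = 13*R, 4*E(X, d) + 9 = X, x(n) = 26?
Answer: 1379479/940800 ≈ 1.4663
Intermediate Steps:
E(X, d) = -9/4 + X/4
(E(-500, 320) + 344997)/((180335 - 1*(-55840)) + (v(-73) - x(336))) = ((-9/4 + (¼)*(-500)) + 344997)/((180335 - 1*(-55840)) + (13*(-73) - 1*26)) = ((-9/4 - 125) + 344997)/((180335 + 55840) + (-949 - 26)) = (-509/4 + 344997)/(236175 - 975) = (1379479/4)/235200 = (1379479/4)*(1/235200) = 1379479/940800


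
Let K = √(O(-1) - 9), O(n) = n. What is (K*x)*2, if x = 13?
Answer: 26*I*√10 ≈ 82.219*I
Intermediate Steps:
K = I*√10 (K = √(-1 - 9) = √(-10) = I*√10 ≈ 3.1623*I)
(K*x)*2 = ((I*√10)*13)*2 = (13*I*√10)*2 = 26*I*√10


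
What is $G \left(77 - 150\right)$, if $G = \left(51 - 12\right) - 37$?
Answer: $-146$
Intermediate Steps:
$G = 2$ ($G = 39 - 37 = 2$)
$G \left(77 - 150\right) = 2 \left(77 - 150\right) = 2 \left(-73\right) = -146$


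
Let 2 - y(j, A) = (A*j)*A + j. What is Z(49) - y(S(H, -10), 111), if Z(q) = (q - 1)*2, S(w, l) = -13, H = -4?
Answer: -160092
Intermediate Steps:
Z(q) = -2 + 2*q (Z(q) = (-1 + q)*2 = -2 + 2*q)
y(j, A) = 2 - j - j*A**2 (y(j, A) = 2 - ((A*j)*A + j) = 2 - (j*A**2 + j) = 2 - (j + j*A**2) = 2 + (-j - j*A**2) = 2 - j - j*A**2)
Z(49) - y(S(H, -10), 111) = (-2 + 2*49) - (2 - 1*(-13) - 1*(-13)*111**2) = (-2 + 98) - (2 + 13 - 1*(-13)*12321) = 96 - (2 + 13 + 160173) = 96 - 1*160188 = 96 - 160188 = -160092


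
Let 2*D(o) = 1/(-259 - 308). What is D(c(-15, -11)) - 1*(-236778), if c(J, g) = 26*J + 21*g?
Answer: 268506251/1134 ≈ 2.3678e+5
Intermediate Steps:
c(J, g) = 21*g + 26*J
D(o) = -1/1134 (D(o) = 1/(2*(-259 - 308)) = (½)/(-567) = (½)*(-1/567) = -1/1134)
D(c(-15, -11)) - 1*(-236778) = -1/1134 - 1*(-236778) = -1/1134 + 236778 = 268506251/1134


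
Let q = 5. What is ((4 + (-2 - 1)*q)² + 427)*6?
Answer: 3288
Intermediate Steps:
((4 + (-2 - 1)*q)² + 427)*6 = ((4 + (-2 - 1)*5)² + 427)*6 = ((4 - 3*5)² + 427)*6 = ((4 - 15)² + 427)*6 = ((-11)² + 427)*6 = (121 + 427)*6 = 548*6 = 3288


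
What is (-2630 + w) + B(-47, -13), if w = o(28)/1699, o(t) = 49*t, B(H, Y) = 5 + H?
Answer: -4538356/1699 ≈ -2671.2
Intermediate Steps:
w = 1372/1699 (w = (49*28)/1699 = 1372*(1/1699) = 1372/1699 ≈ 0.80753)
(-2630 + w) + B(-47, -13) = (-2630 + 1372/1699) + (5 - 47) = -4466998/1699 - 42 = -4538356/1699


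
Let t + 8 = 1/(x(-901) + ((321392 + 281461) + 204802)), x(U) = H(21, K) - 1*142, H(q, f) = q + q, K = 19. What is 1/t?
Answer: -807555/6460439 ≈ -0.12500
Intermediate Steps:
H(q, f) = 2*q
x(U) = -100 (x(U) = 2*21 - 1*142 = 42 - 142 = -100)
t = -6460439/807555 (t = -8 + 1/(-100 + ((321392 + 281461) + 204802)) = -8 + 1/(-100 + (602853 + 204802)) = -8 + 1/(-100 + 807655) = -8 + 1/807555 = -6460439/807555 ≈ -8.0000)
1/t = 1/(-6460439/807555) = -807555/6460439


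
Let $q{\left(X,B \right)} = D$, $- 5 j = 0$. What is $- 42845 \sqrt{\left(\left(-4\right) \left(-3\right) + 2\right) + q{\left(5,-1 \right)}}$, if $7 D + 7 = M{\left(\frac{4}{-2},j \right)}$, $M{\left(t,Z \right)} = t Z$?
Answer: $- 42845 \sqrt{13} \approx -1.5448 \cdot 10^{5}$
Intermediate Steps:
$j = 0$ ($j = \left(- \frac{1}{5}\right) 0 = 0$)
$M{\left(t,Z \right)} = Z t$
$D = -1$ ($D = -1 + \frac{0 \frac{4}{-2}}{7} = -1 + \frac{0 \cdot 4 \left(- \frac{1}{2}\right)}{7} = -1 + \frac{0 \left(-2\right)}{7} = -1 + \frac{1}{7} \cdot 0 = -1 + 0 = -1$)
$q{\left(X,B \right)} = -1$
$- 42845 \sqrt{\left(\left(-4\right) \left(-3\right) + 2\right) + q{\left(5,-1 \right)}} = - 42845 \sqrt{\left(\left(-4\right) \left(-3\right) + 2\right) - 1} = - 42845 \sqrt{\left(12 + 2\right) - 1} = - 42845 \sqrt{14 - 1} = - 42845 \sqrt{13}$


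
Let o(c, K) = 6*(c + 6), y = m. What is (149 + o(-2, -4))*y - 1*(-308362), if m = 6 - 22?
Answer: 305594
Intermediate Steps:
m = -16
y = -16
o(c, K) = 36 + 6*c (o(c, K) = 6*(6 + c) = 36 + 6*c)
(149 + o(-2, -4))*y - 1*(-308362) = (149 + (36 + 6*(-2)))*(-16) - 1*(-308362) = (149 + (36 - 12))*(-16) + 308362 = (149 + 24)*(-16) + 308362 = 173*(-16) + 308362 = -2768 + 308362 = 305594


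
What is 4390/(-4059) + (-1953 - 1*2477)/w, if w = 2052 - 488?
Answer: -12423665/3174138 ≈ -3.9140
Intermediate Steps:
w = 1564
4390/(-4059) + (-1953 - 1*2477)/w = 4390/(-4059) + (-1953 - 1*2477)/1564 = 4390*(-1/4059) + (-1953 - 2477)*(1/1564) = -4390/4059 - 4430*1/1564 = -4390/4059 - 2215/782 = -12423665/3174138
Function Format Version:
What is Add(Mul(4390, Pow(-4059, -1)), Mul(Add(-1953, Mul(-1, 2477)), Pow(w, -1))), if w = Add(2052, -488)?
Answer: Rational(-12423665, 3174138) ≈ -3.9140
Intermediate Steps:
w = 1564
Add(Mul(4390, Pow(-4059, -1)), Mul(Add(-1953, Mul(-1, 2477)), Pow(w, -1))) = Add(Mul(4390, Pow(-4059, -1)), Mul(Add(-1953, Mul(-1, 2477)), Pow(1564, -1))) = Add(Mul(4390, Rational(-1, 4059)), Mul(Add(-1953, -2477), Rational(1, 1564))) = Add(Rational(-4390, 4059), Mul(-4430, Rational(1, 1564))) = Add(Rational(-4390, 4059), Rational(-2215, 782)) = Rational(-12423665, 3174138)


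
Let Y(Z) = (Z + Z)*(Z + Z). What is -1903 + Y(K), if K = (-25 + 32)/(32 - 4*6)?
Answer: -30399/16 ≈ -1899.9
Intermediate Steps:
K = 7/8 (K = 7/(32 - 24) = 7/8 ≈ 0.87500)
Y(Z) = 4*Z**2 (Y(Z) = (2*Z)*(2*Z) = 4*Z**2)
-1903 + Y(K) = -1903 + 4*(7/8)**2 = -1903 + 4*(49/64) = -1903 + 49/16 = -30399/16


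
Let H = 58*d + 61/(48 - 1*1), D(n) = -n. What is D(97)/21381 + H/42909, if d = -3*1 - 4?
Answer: -66923348/4791061607 ≈ -0.013968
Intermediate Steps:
d = -7 (d = -3 - 4 = -7)
H = -19021/47 (H = 58*(-7) + 61/(48 - 1*1) = -406 + 61/(48 - 1) = -406 + 61/47 = -19021/47 ≈ -404.70)
D(97)/21381 + H/42909 = -1*97/21381 - 19021/47/42909 = -97*1/21381 - 19021/47*1/42909 = -97/21381 - 19021/2016723 = -66923348/4791061607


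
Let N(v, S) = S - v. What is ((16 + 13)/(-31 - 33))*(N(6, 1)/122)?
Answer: 145/7808 ≈ 0.018571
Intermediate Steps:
((16 + 13)/(-31 - 33))*(N(6, 1)/122) = ((16 + 13)/(-31 - 33))*((1 - 1*6)/122) = (29/(-64))*((1 - 6)*(1/122)) = (29*(-1/64))*(-5*1/122) = -29/64*(-5/122) = 145/7808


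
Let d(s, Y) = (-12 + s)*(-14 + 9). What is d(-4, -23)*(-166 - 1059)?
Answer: -98000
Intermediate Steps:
d(s, Y) = 60 - 5*s (d(s, Y) = (-12 + s)*(-5) = 60 - 5*s)
d(-4, -23)*(-166 - 1059) = (60 - 5*(-4))*(-166 - 1059) = (60 + 20)*(-1225) = 80*(-1225) = -98000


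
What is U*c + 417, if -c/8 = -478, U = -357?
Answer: -1364751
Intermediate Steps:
c = 3824 (c = -8*(-478) = 3824)
U*c + 417 = -357*3824 + 417 = -1365168 + 417 = -1364751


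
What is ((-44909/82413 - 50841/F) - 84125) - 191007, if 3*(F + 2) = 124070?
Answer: -2813101542477199/10224486432 ≈ -2.7513e+5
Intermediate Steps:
F = 124064/3 (F = -2 + (⅓)*124070 = -2 + 124070/3 = 124064/3 ≈ 41355.)
((-44909/82413 - 50841/F) - 84125) - 191007 = ((-44909/82413 - 50841/124064/3) - 84125) - 191007 = ((-44909*1/82413 - 50841*3/124064) - 84125) - 191007 = ((-44909/82413 - 152523/124064) - 84125) - 191007 = (-18141468175/10224486432 - 84125) - 191007 = -860153062560175/10224486432 - 191007 = -2813101542477199/10224486432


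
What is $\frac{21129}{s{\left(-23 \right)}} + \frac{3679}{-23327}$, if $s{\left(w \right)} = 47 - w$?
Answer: $\frac{492618653}{1632890} \approx 301.69$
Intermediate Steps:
$\frac{21129}{s{\left(-23 \right)}} + \frac{3679}{-23327} = \frac{21129}{47 - -23} + \frac{3679}{-23327} = \frac{21129}{47 + 23} + 3679 \left(- \frac{1}{23327}\right) = \frac{21129}{70} - \frac{3679}{23327} = \frac{492618653}{1632890}$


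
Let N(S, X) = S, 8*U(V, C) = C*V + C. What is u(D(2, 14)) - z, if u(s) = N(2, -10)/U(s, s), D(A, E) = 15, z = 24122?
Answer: -361829/15 ≈ -24122.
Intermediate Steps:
U(V, C) = C/8 + C*V/8 (U(V, C) = (C*V + C)/8 = (C + C*V)/8 = C/8 + C*V/8)
u(s) = 16/(s*(1 + s)) (u(s) = 2/((s*(1 + s)/8)) = 2*(8/(s*(1 + s))) = 16/(s*(1 + s)))
u(D(2, 14)) - z = 16/(15*(1 + 15)) - 1*24122 = 16*(1/15)/16 - 24122 = 16*(1/15)*(1/16) - 24122 = 1/15 - 24122 = -361829/15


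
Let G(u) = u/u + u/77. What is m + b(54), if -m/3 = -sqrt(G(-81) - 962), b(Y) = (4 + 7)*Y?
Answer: 594 + 3*I*sqrt(5704006)/77 ≈ 594.0 + 93.051*I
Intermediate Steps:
G(u) = 1 + u/77 (G(u) = 1 + u*(1/77) = 1 + u/77)
b(Y) = 11*Y
m = 3*I*sqrt(5704006)/77 (m = -(-3)*sqrt((1 + (1/77)*(-81)) - 962) = -(-3)*sqrt((1 - 81/77) - 962) = -(-3)*sqrt(-4/77 - 962) = -(-3)*sqrt(-74078/77) = -(-3)*I*sqrt(5704006)/77 = 3*I*sqrt(5704006)/77 ≈ 93.051*I)
m + b(54) = 3*I*sqrt(5704006)/77 + 11*54 = 3*I*sqrt(5704006)/77 + 594 = 594 + 3*I*sqrt(5704006)/77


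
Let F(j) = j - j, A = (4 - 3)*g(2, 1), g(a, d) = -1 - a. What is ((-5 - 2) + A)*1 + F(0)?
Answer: -10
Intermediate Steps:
A = -3 (A = (4 - 3)*(-1 - 1*2) = 1*(-1 - 2) = 1*(-3) = -3)
F(j) = 0
((-5 - 2) + A)*1 + F(0) = ((-5 - 2) - 3)*1 + 0 = (-7 - 3)*1 + 0 = -10*1 + 0 = -10 + 0 = -10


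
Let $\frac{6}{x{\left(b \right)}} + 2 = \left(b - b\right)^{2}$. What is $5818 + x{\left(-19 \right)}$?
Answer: $5815$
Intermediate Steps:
$x{\left(b \right)} = -3$ ($x{\left(b \right)} = \frac{6}{-2 + \left(b - b\right)^{2}} = \frac{6}{-2 + 0^{2}} = \frac{6}{-2 + 0} = \frac{6}{-2} = 6 \left(- \frac{1}{2}\right) = -3$)
$5818 + x{\left(-19 \right)} = 5818 - 3 = 5815$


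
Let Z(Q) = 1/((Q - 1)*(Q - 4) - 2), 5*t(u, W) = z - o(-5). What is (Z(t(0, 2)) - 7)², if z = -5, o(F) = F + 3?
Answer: 833569/17956 ≈ 46.423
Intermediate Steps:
o(F) = 3 + F
t(u, W) = -⅗ (t(u, W) = (-5 - (3 - 5))/5 = (-5 - 1*(-2))/5 = (-5 + 2)/5 = (⅕)*(-3) = -⅗)
Z(Q) = 1/(-2 + (-1 + Q)*(-4 + Q)) (Z(Q) = 1/((-1 + Q)*(-4 + Q) - 2) = 1/(-2 + (-1 + Q)*(-4 + Q)))
(Z(t(0, 2)) - 7)² = (1/(2 + (-⅗)² - 5*(-⅗)) - 7)² = (1/(2 + 9/25 + 3) - 7)² = (1/(134/25) - 7)² = (25/134 - 7)² = (-913/134)² = 833569/17956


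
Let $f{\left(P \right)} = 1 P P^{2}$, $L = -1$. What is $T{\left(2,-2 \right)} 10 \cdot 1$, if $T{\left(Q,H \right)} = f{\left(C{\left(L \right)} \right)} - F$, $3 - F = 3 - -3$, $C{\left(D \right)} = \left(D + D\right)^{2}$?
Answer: $670$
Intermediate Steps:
$C{\left(D \right)} = 4 D^{2}$ ($C{\left(D \right)} = \left(2 D\right)^{2} = 4 D^{2}$)
$f{\left(P \right)} = P^{3}$ ($f{\left(P \right)} = P P^{2} = P^{3}$)
$F = -3$ ($F = 3 - \left(3 - -3\right) = 3 - \left(3 + 3\right) = 3 - 6 = -3$)
$T{\left(Q,H \right)} = 67$ ($T{\left(Q,H \right)} = \left(4 \left(-1\right)^{2}\right)^{3} - -3 = \left(4 \cdot 1\right)^{3} + 3 = 4^{3} + 3 = 64 + 3 = 67$)
$T{\left(2,-2 \right)} 10 \cdot 1 = 67 \cdot 10 \cdot 1 = 670 \cdot 1 = 670$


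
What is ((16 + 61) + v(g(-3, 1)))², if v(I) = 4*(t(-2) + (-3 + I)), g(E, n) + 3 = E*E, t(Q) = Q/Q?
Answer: 8649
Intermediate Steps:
t(Q) = 1
g(E, n) = -3 + E² (g(E, n) = -3 + E*E = -3 + E²)
v(I) = -8 + 4*I (v(I) = 4*(1 + (-3 + I)) = 4*(-2 + I) = -8 + 4*I)
((16 + 61) + v(g(-3, 1)))² = ((16 + 61) + (-8 + 4*(-3 + (-3)²)))² = (77 + (-8 + 4*(-3 + 9)))² = (77 + (-8 + 4*6))² = (77 + (-8 + 24))² = (77 + 16)² = 93² = 8649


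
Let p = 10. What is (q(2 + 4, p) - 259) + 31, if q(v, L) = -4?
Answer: -232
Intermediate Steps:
(q(2 + 4, p) - 259) + 31 = (-4 - 259) + 31 = -263 + 31 = -232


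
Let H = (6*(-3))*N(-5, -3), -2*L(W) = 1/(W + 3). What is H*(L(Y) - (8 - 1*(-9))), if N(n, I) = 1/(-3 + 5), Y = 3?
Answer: 615/4 ≈ 153.75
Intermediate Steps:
N(n, I) = 1/2
L(W) = -1/(2*(3 + W)) (L(W) = -1/(2*(W + 3)) = -1/(2*(3 + W)))
H = -9 (H = (6*(-3))*(1/2) = -18*1/2 = -9)
H*(L(Y) - (8 - 1*(-9))) = -9*(-1/(6 + 2*3) - (8 - 1*(-9))) = -9*(-1/(6 + 6) - (8 + 9)) = -9*(-1/12 - 1*17) = -9*(-1*1/12 - 17) = -9*(-1/12 - 17) = -9*(-205/12) = 615/4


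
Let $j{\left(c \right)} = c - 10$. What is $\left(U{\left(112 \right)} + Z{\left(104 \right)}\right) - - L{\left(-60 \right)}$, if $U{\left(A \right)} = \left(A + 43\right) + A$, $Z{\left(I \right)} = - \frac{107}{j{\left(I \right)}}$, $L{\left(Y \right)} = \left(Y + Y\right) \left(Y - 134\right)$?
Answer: $\frac{2213311}{94} \approx 23546.0$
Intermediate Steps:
$L{\left(Y \right)} = 2 Y \left(-134 + Y\right)$
$j{\left(c \right)} = -10 + c$
$Z{\left(I \right)} = - \frac{107}{-10 + I}$
$U{\left(A \right)} = 43 + 2 A$ ($U{\left(A \right)} = \left(43 + A\right) + A = 43 + 2 A$)
$\left(U{\left(112 \right)} + Z{\left(104 \right)}\right) - - L{\left(-60 \right)} = \left(\left(43 + 2 \cdot 112\right) - \frac{107}{-10 + 104}\right) - - 2 \left(-60\right) \left(-134 - 60\right) = \left(\left(43 + 224\right) - \frac{107}{94}\right) - - 2 \left(-60\right) \left(-194\right) = \left(267 - \frac{107}{94}\right) - \left(-1\right) 23280 = \left(267 - \frac{107}{94}\right) - -23280 = \frac{24991}{94} + 23280 = \frac{2213311}{94}$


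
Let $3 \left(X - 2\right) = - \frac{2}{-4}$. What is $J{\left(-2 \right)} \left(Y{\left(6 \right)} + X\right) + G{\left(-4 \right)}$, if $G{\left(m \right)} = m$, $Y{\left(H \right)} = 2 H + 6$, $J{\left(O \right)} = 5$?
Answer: $\frac{581}{6} \approx 96.833$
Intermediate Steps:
$X = \frac{13}{6}$ ($X = 2 + \frac{\left(-2\right) \frac{1}{-4}}{3} = 2 + \frac{\left(-2\right) \left(- \frac{1}{4}\right)}{3} = 2 + \frac{1}{3} \cdot \frac{1}{2} = 2 + \frac{1}{6} = \frac{13}{6} \approx 2.1667$)
$Y{\left(H \right)} = 6 + 2 H$
$J{\left(-2 \right)} \left(Y{\left(6 \right)} + X\right) + G{\left(-4 \right)} = 5 \left(\left(6 + 2 \cdot 6\right) + \frac{13}{6}\right) - 4 = 5 \left(\left(6 + 12\right) + \frac{13}{6}\right) - 4 = 5 \left(18 + \frac{13}{6}\right) - 4 = 5 \cdot \frac{121}{6} - 4 = \frac{605}{6} - 4 = \frac{581}{6}$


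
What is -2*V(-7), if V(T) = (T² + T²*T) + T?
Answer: 602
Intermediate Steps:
V(T) = T + T² + T³ (V(T) = (T² + T³) + T = T + T² + T³)
-2*V(-7) = -(-14)*(1 - 7 + (-7)²) = -(-14)*(1 - 7 + 49) = -(-14)*43 = -2*(-301) = 602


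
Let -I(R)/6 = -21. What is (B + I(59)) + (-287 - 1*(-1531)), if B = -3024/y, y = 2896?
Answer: 247781/181 ≈ 1369.0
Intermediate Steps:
I(R) = 126 (I(R) = -6*(-21) = 126)
B = -189/181 (B = -3024/2896 = -3024*1/2896 = -189/181 ≈ -1.0442)
(B + I(59)) + (-287 - 1*(-1531)) = (-189/181 + 126) + (-287 - 1*(-1531)) = 22617/181 + (-287 + 1531) = 22617/181 + 1244 = 247781/181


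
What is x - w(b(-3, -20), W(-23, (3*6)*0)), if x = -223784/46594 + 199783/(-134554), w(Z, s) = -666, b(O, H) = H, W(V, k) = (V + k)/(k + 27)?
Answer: 2068003361589/3134704538 ≈ 659.71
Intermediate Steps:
W(V, k) = (V + k)/(27 + k)
x = -19709860719/3134704538 (x = -223784*1/46594 + 199783*(-1/134554) = -111892/23297 - 199783/134554 = -19709860719/3134704538 ≈ -6.2876)
x - w(b(-3, -20), W(-23, (3*6)*0)) = -19709860719/3134704538 - 1*(-666) = -19709860719/3134704538 + 666 = 2068003361589/3134704538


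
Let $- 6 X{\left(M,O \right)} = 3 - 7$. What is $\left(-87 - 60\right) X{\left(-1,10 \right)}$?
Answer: $-98$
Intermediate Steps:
$X{\left(M,O \right)} = \frac{2}{3}$ ($X{\left(M,O \right)} = - \frac{3 - 7}{6} = \left(- \frac{1}{6}\right) \left(-4\right) = \frac{2}{3}$)
$\left(-87 - 60\right) X{\left(-1,10 \right)} = \left(-87 - 60\right) \frac{2}{3} = \left(-147\right) \frac{2}{3} = -98$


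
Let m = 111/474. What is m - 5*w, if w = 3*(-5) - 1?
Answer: 12677/158 ≈ 80.234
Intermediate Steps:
w = -16 (w = -15 - 1 = -16)
m = 37/158 (m = 111*(1/474) = 37/158 ≈ 0.23418)
m - 5*w = 37/158 - 5*(-16) = 37/158 + 80 = 12677/158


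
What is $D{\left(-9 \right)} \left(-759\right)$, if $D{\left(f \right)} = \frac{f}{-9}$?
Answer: $-759$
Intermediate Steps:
$D{\left(f \right)} = - \frac{f}{9}$ ($D{\left(f \right)} = f \left(- \frac{1}{9}\right) = - \frac{f}{9}$)
$D{\left(-9 \right)} \left(-759\right) = \left(- \frac{1}{9}\right) \left(-9\right) \left(-759\right) = 1 \left(-759\right) = -759$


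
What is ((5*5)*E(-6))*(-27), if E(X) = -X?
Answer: -4050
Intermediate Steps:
((5*5)*E(-6))*(-27) = ((5*5)*(-1*(-6)))*(-27) = (25*6)*(-27) = 150*(-27) = -4050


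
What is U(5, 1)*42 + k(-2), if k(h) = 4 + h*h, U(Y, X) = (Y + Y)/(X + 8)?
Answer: 164/3 ≈ 54.667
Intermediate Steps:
U(Y, X) = 2*Y/(8 + X) (U(Y, X) = (2*Y)/(8 + X) = 2*Y/(8 + X))
k(h) = 4 + h²
U(5, 1)*42 + k(-2) = (2*5/(8 + 1))*42 + (4 + (-2)²) = (2*5/9)*42 + (4 + 4) = (2*5*(⅑))*42 + 8 = (10/9)*42 + 8 = 140/3 + 8 = 164/3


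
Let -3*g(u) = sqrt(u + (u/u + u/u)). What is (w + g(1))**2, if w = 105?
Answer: (315 - sqrt(3))**2/9 ≈ 10904.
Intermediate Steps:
g(u) = -sqrt(2 + u)/3 (g(u) = -sqrt(u + (u/u + u/u))/3 = -sqrt(u + (1 + 1))/3 = -sqrt(u + 2)/3 = -sqrt(2 + u)/3)
(w + g(1))**2 = (105 - sqrt(2 + 1)/3)**2 = (105 - sqrt(3)/3)**2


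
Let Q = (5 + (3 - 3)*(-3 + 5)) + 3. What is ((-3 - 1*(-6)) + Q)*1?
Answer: 11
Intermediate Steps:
Q = 8 (Q = (5 + 0*2) + 3 = (5 + 0) + 3 = 5 + 3 = 8)
((-3 - 1*(-6)) + Q)*1 = ((-3 - 1*(-6)) + 8)*1 = ((-3 + 6) + 8)*1 = (3 + 8)*1 = 11*1 = 11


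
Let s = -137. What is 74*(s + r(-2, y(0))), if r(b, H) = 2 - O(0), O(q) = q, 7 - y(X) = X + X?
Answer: -9990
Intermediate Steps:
y(X) = 7 - 2*X (y(X) = 7 - (X + X) = 7 - 2*X)
r(b, H) = 2 (r(b, H) = 2 - 1*0 = 2 + 0 = 2)
74*(s + r(-2, y(0))) = 74*(-137 + 2) = 74*(-135) = -9990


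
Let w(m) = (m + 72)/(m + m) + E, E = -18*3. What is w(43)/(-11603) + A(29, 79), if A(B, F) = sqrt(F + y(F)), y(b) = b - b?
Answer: 4529/997858 + sqrt(79) ≈ 8.8927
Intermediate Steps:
E = -54
y(b) = 0
A(B, F) = sqrt(F) (A(B, F) = sqrt(F + 0) = sqrt(F))
w(m) = -54 + (72 + m)/(2*m) (w(m) = (m + 72)/(m + m) - 54 = (72 + m)/((2*m)) - 54 = (72 + m)*(1/(2*m)) - 54 = (72 + m)/(2*m) - 54 = -54 + (72 + m)/(2*m))
w(43)/(-11603) + A(29, 79) = (-107/2 + 36/43)/(-11603) + sqrt(79) = (-107/2 + 36*(1/43))*(-1/11603) + sqrt(79) = (-107/2 + 36/43)*(-1/11603) + sqrt(79) = -4529/86*(-1/11603) + sqrt(79) = 4529/997858 + sqrt(79)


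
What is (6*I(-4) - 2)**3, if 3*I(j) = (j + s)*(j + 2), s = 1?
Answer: 1000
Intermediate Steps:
I(j) = (1 + j)*(2 + j)/3 (I(j) = ((j + 1)*(j + 2))/3 = ((1 + j)*(2 + j))/3 = (1 + j)*(2 + j)/3)
(6*I(-4) - 2)**3 = (6*(2/3 - 4 + (1/3)*(-4)**2) - 2)**3 = (6*(2/3 - 4 + (1/3)*16) - 2)**3 = (6*(2/3 - 4 + 16/3) - 2)**3 = (6*2 - 2)**3 = (12 - 2)**3 = 10**3 = 1000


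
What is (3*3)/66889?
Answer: 9/66889 ≈ 0.00013455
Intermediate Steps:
(3*3)/66889 = 9*(1/66889) = 9/66889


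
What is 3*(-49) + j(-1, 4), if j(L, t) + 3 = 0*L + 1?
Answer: -149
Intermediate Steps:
j(L, t) = -2 (j(L, t) = -3 + (0*L + 1) = -3 + (0 + 1) = -3 + 1 = -2)
3*(-49) + j(-1, 4) = 3*(-49) - 2 = -147 - 2 = -149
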